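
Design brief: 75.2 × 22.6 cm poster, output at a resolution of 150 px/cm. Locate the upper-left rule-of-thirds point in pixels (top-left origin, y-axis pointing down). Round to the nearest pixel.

x = 3760 px, y = 1130 px

In pixels the canvas is 75.2 × 150 = 11280 wide and 22.6 × 150 = 3390 tall.
The upper-left point is one-third across and one-third down:
x = 1 × 11280/3 ≈ 3760; y = 1 × 3390/3 ≈ 1130.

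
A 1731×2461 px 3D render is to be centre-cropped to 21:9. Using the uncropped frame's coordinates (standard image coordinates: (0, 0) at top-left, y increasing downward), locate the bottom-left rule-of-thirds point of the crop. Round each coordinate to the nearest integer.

1731/2461 < 21/9, so the 21:9 crop keeps the full width 1731 and trims height to 1731 × 9/21 = 741.86 px.
Top offset = (2461 − 741.86)/2 = 859.57 px; left offset = 0.
Bottom-left is one-third across and two-thirds down within the crop:
x = 0.00 + 1 × 1731.00/3 ≈ 577; y = 859.57 + 2 × 741.86/3 ≈ 1354.

x = 577 px, y = 1354 px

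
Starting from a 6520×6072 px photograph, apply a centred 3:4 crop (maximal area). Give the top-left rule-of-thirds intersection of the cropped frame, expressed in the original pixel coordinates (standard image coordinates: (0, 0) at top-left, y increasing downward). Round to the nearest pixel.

6520/6072 > 3/4, so the 3:4 crop keeps the full height 6072 and trims width to 6072 × 3/4 = 4554.00 px.
Left offset = (6520 − 4554.00)/2 = 983.00 px; top offset = 0.
Top-left is one-third across and one-third down within the crop:
x = 983.00 + 1 × 4554.00/3 ≈ 2501; y = 0.00 + 1 × 6072.00/3 ≈ 2024.

(2501, 2024)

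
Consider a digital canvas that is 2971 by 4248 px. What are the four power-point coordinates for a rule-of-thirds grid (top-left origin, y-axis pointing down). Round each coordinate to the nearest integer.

One third of 2971 is 990.33; one third of 4248 is 1416.
Vertical third lines at x = 990 and x = 1981; horizontal third lines at y = 1416 and y = 2832.

(990, 1416), (1981, 1416), (990, 2832), (1981, 2832)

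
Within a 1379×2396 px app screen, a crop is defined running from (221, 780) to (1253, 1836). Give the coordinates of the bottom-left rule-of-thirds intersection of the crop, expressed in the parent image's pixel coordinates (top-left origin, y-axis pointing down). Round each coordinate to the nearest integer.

Crop width = 1253 − 221 = 1032 px; one third is 344.00 px.
Crop height = 1836 − 780 = 1056 px; one third is 352.00 px.
The bottom-left point is one-third across and two-thirds down within the crop:
x = 221 + 1 × 344.00 ≈ 565; y = 780 + 2 × 352.00 ≈ 1484.

x = 565 px, y = 1484 px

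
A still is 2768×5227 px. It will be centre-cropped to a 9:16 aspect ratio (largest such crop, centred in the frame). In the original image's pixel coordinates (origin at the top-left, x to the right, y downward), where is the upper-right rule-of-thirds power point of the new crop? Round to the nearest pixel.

2768/5227 < 9/16, so the 9:16 crop keeps the full width 2768 and trims height to 2768 × 16/9 = 4920.89 px.
Top offset = (5227 − 4920.89)/2 = 153.06 px; left offset = 0.
Upper-right is two-thirds across and one-third down within the crop:
x = 0.00 + 2 × 2768.00/3 ≈ 1845; y = 153.06 + 1 × 4920.89/3 ≈ 1793.

x = 1845 px, y = 1793 px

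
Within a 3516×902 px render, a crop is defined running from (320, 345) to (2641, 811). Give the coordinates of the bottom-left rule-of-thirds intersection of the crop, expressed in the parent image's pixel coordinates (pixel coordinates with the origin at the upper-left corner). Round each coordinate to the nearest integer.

x = 1094 px, y = 656 px

Crop width = 2641 − 320 = 2321 px; one third is 773.67 px.
Crop height = 811 − 345 = 466 px; one third is 155.33 px.
The bottom-left point is one-third across and two-thirds down within the crop:
x = 320 + 1 × 773.67 ≈ 1094; y = 345 + 2 × 155.33 ≈ 656.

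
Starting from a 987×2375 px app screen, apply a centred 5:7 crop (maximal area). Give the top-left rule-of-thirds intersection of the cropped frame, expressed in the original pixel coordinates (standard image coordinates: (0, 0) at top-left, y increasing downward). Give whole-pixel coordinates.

x = 329 px, y = 957 px

987/2375 < 5/7, so the 5:7 crop keeps the full width 987 and trims height to 987 × 7/5 = 1381.80 px.
Top offset = (2375 − 1381.80)/2 = 496.60 px; left offset = 0.
Top-left is one-third across and one-third down within the crop:
x = 0.00 + 1 × 987.00/3 ≈ 329; y = 496.60 + 1 × 1381.80/3 ≈ 957.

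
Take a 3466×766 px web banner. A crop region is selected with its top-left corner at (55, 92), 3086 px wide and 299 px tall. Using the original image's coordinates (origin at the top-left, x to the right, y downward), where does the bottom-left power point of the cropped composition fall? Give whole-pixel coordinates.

(1084, 291)

One third of the crop width 3086 is 1028.67 px.
One third of the crop height 299 is 99.67 px.
The bottom-left point is one-third across and two-thirds down within the crop:
x = 55 + 1 × 1028.67 ≈ 1084; y = 92 + 2 × 99.67 ≈ 291.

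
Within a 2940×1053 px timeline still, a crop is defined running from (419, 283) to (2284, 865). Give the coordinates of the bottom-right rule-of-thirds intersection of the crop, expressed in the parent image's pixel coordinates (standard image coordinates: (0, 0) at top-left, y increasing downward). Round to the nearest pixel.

x = 1662 px, y = 671 px

Crop width = 2284 − 419 = 1865 px; one third is 621.67 px.
Crop height = 865 − 283 = 582 px; one third is 194.00 px.
The bottom-right point is two-thirds across and two-thirds down within the crop:
x = 419 + 2 × 621.67 ≈ 1662; y = 283 + 2 × 194.00 ≈ 671.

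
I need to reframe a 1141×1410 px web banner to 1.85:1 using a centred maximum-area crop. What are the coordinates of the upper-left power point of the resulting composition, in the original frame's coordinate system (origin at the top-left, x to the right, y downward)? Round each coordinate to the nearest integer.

1141/1410 < 1.85/1, so the 1.85:1 crop keeps the full width 1141 and trims height to 1141 × 1/1.85 = 616.76 px.
Top offset = (1410 − 616.76)/2 = 396.62 px; left offset = 0.
Upper-left is one-third across and one-third down within the crop:
x = 0.00 + 1 × 1141.00/3 ≈ 380; y = 396.62 + 1 × 616.76/3 ≈ 602.

x = 380 px, y = 602 px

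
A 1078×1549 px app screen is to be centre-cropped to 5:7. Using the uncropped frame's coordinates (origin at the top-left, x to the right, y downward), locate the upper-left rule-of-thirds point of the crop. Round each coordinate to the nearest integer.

1078/1549 < 5/7, so the 5:7 crop keeps the full width 1078 and trims height to 1078 × 7/5 = 1509.20 px.
Top offset = (1549 − 1509.20)/2 = 19.90 px; left offset = 0.
Upper-left is one-third across and one-third down within the crop:
x = 0.00 + 1 × 1078.00/3 ≈ 359; y = 19.90 + 1 × 1509.20/3 ≈ 523.

(359, 523)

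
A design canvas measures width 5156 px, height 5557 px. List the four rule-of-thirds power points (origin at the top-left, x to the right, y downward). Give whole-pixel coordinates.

(1719, 1852), (3437, 1852), (1719, 3705), (3437, 3705)

One third of 5156 is 1718.67; one third of 5557 is 1852.33.
Vertical third lines at x = 1719 and x = 3437; horizontal third lines at y = 1852 and y = 3705.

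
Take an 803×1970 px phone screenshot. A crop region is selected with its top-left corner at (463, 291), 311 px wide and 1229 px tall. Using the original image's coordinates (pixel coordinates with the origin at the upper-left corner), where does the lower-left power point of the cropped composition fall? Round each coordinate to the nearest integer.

One third of the crop width 311 is 103.67 px.
One third of the crop height 1229 is 409.67 px.
The lower-left point is one-third across and two-thirds down within the crop:
x = 463 + 1 × 103.67 ≈ 567; y = 291 + 2 × 409.67 ≈ 1110.

(567, 1110)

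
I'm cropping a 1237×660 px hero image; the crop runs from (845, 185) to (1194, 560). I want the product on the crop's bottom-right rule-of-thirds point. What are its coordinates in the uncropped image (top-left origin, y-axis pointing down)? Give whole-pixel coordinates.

(1078, 435)

Crop width = 1194 − 845 = 349 px; one third is 116.33 px.
Crop height = 560 − 185 = 375 px; one third is 125.00 px.
The bottom-right point is two-thirds across and two-thirds down within the crop:
x = 845 + 2 × 116.33 ≈ 1078; y = 185 + 2 × 125.00 ≈ 435.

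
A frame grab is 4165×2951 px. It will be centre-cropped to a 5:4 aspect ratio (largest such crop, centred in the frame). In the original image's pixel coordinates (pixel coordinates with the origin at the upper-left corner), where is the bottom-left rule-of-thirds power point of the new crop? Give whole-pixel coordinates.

x = 1468 px, y = 1967 px

4165/2951 > 5/4, so the 5:4 crop keeps the full height 2951 and trims width to 2951 × 5/4 = 3688.75 px.
Left offset = (4165 − 3688.75)/2 = 238.12 px; top offset = 0.
Bottom-left is one-third across and two-thirds down within the crop:
x = 238.12 + 1 × 3688.75/3 ≈ 1468; y = 0.00 + 2 × 2951.00/3 ≈ 1967.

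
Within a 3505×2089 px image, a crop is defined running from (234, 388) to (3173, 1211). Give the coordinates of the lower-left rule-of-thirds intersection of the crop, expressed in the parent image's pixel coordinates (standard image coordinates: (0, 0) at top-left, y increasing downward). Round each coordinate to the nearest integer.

x = 1214 px, y = 937 px

Crop width = 3173 − 234 = 2939 px; one third is 979.67 px.
Crop height = 1211 − 388 = 823 px; one third is 274.33 px.
The lower-left point is one-third across and two-thirds down within the crop:
x = 234 + 1 × 979.67 ≈ 1214; y = 388 + 2 × 274.33 ≈ 937.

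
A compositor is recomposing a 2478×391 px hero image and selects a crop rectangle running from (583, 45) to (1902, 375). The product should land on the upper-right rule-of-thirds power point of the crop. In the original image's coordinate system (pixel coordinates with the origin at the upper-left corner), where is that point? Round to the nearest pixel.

x = 1462 px, y = 155 px

Crop width = 1902 − 583 = 1319 px; one third is 439.67 px.
Crop height = 375 − 45 = 330 px; one third is 110.00 px.
The upper-right point is two-thirds across and one-third down within the crop:
x = 583 + 2 × 439.67 ≈ 1462; y = 45 + 1 × 110.00 ≈ 155.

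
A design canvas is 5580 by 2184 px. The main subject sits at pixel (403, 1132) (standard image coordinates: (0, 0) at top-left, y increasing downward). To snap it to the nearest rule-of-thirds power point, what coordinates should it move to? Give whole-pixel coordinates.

Third lines: x ∈ {1860, 3720}, y ∈ {728, 1456}.
403 is closer to x = 1860; 1132 is closer to y = 1456.
So the nearest intersection is the lower-left power point.

(1860, 1456)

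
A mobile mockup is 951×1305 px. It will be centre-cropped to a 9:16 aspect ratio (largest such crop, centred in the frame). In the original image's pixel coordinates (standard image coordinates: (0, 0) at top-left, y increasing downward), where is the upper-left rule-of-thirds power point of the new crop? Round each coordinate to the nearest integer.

(353, 435)

951/1305 > 9/16, so the 9:16 crop keeps the full height 1305 and trims width to 1305 × 9/16 = 734.06 px.
Left offset = (951 − 734.06)/2 = 108.47 px; top offset = 0.
Upper-left is one-third across and one-third down within the crop:
x = 108.47 + 1 × 734.06/3 ≈ 353; y = 0.00 + 1 × 1305.00/3 ≈ 435.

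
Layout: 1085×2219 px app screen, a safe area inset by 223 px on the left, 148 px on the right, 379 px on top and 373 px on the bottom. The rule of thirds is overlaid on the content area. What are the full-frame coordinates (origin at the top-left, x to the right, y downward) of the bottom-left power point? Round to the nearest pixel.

Content width = 1085 − 223 − 148 = 714 px; content height = 2219 − 379 − 373 = 1467 px.
Bottom-left is one-third across and two-thirds down within the content area.
x = 223 + 1 × 714/3 = 223 + 238.00 ≈ 461
y = 379 + 2 × 1467/3 = 379 + 978.00 ≈ 1357

x = 461 px, y = 1357 px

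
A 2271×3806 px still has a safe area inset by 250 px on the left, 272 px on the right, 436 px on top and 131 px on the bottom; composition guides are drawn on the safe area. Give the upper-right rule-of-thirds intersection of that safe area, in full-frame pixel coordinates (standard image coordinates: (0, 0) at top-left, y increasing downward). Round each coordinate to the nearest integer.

x = 1416 px, y = 1516 px

Content width = 2271 − 250 − 272 = 1749 px; content height = 3806 − 436 − 131 = 3239 px.
Upper-right is two-thirds across and one-third down within the safe area.
x = 250 + 2 × 1749/3 = 250 + 1166.00 ≈ 1416
y = 436 + 1 × 3239/3 = 436 + 1079.67 ≈ 1516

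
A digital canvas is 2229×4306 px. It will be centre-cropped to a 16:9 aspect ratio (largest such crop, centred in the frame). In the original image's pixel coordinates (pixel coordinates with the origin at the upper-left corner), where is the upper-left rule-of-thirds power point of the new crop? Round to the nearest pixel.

2229/4306 < 16/9, so the 16:9 crop keeps the full width 2229 and trims height to 2229 × 9/16 = 1253.81 px.
Top offset = (4306 − 1253.81)/2 = 1526.09 px; left offset = 0.
Upper-left is one-third across and one-third down within the crop:
x = 0.00 + 1 × 2229.00/3 ≈ 743; y = 1526.09 + 1 × 1253.81/3 ≈ 1944.

(743, 1944)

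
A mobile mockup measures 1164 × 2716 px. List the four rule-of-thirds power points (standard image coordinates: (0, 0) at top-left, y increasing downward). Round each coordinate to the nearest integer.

One third of 1164 is 388; one third of 2716 is 905.33.
Vertical third lines at x = 388 and x = 776; horizontal third lines at y = 905 and y = 1811.

(388, 905), (776, 905), (388, 1811), (776, 1811)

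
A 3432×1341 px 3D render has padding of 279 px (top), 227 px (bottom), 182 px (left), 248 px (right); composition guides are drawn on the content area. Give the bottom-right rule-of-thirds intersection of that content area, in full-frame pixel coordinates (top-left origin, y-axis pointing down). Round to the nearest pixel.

x = 2183 px, y = 836 px

Content width = 3432 − 182 − 248 = 3002 px; content height = 1341 − 279 − 227 = 835 px.
Bottom-right is two-thirds across and two-thirds down within the content area.
x = 182 + 2 × 3002/3 = 182 + 2001.33 ≈ 2183
y = 279 + 2 × 835/3 = 279 + 556.67 ≈ 836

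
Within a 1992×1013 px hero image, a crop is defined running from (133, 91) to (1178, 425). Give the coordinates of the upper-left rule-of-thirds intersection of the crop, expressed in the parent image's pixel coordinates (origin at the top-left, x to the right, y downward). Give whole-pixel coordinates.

x = 481 px, y = 202 px

Crop width = 1178 − 133 = 1045 px; one third is 348.33 px.
Crop height = 425 − 91 = 334 px; one third is 111.33 px.
The upper-left point is one-third across and one-third down within the crop:
x = 133 + 1 × 348.33 ≈ 481; y = 91 + 1 × 111.33 ≈ 202.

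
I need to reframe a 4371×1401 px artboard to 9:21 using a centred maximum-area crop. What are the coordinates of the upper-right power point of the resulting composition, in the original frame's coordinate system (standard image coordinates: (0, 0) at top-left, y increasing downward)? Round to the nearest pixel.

4371/1401 > 9/21, so the 9:21 crop keeps the full height 1401 and trims width to 1401 × 9/21 = 600.43 px.
Left offset = (4371 − 600.43)/2 = 1885.29 px; top offset = 0.
Upper-right is two-thirds across and one-third down within the crop:
x = 1885.29 + 2 × 600.43/3 ≈ 2286; y = 0.00 + 1 × 1401.00/3 ≈ 467.

(2286, 467)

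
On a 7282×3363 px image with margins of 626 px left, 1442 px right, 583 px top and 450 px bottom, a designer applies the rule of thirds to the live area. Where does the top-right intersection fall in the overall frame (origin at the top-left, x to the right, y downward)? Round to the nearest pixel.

x = 4102 px, y = 1360 px

Content width = 7282 − 626 − 1442 = 5214 px; content height = 3363 − 583 − 450 = 2330 px.
Top-right is two-thirds across and one-third down within the live area.
x = 626 + 2 × 5214/3 = 626 + 3476.00 ≈ 4102
y = 583 + 1 × 2330/3 = 583 + 776.67 ≈ 1360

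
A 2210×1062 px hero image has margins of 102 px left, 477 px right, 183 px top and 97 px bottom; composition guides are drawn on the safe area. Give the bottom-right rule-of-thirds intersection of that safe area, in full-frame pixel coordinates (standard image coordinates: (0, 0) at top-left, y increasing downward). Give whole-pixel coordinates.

x = 1189 px, y = 704 px

Content width = 2210 − 102 − 477 = 1631 px; content height = 1062 − 183 − 97 = 782 px.
Bottom-right is two-thirds across and two-thirds down within the safe area.
x = 102 + 2 × 1631/3 = 102 + 1087.33 ≈ 1189
y = 183 + 2 × 782/3 = 183 + 521.33 ≈ 704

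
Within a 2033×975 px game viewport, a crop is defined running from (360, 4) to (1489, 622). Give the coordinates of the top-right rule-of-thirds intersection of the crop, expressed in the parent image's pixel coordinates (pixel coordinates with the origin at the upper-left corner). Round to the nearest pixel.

(1113, 210)

Crop width = 1489 − 360 = 1129 px; one third is 376.33 px.
Crop height = 622 − 4 = 618 px; one third is 206.00 px.
The top-right point is two-thirds across and one-third down within the crop:
x = 360 + 2 × 376.33 ≈ 1113; y = 4 + 1 × 206.00 ≈ 210.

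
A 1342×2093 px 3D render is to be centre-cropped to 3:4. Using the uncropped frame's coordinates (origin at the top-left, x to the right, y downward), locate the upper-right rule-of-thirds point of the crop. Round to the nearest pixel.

1342/2093 < 3/4, so the 3:4 crop keeps the full width 1342 and trims height to 1342 × 4/3 = 1789.33 px.
Top offset = (2093 − 1789.33)/2 = 151.83 px; left offset = 0.
Upper-right is two-thirds across and one-third down within the crop:
x = 0.00 + 2 × 1342.00/3 ≈ 895; y = 151.83 + 1 × 1789.33/3 ≈ 748.

(895, 748)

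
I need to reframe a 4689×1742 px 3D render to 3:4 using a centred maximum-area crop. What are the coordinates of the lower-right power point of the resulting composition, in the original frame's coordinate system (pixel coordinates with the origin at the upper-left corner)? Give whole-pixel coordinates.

4689/1742 > 3/4, so the 3:4 crop keeps the full height 1742 and trims width to 1742 × 3/4 = 1306.50 px.
Left offset = (4689 − 1306.50)/2 = 1691.25 px; top offset = 0.
Lower-right is two-thirds across and two-thirds down within the crop:
x = 1691.25 + 2 × 1306.50/3 ≈ 2562; y = 0.00 + 2 × 1742.00/3 ≈ 1161.

(2562, 1161)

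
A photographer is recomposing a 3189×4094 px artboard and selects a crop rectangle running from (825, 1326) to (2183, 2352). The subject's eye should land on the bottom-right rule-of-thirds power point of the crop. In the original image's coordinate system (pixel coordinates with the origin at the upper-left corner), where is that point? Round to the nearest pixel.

x = 1730 px, y = 2010 px

Crop width = 2183 − 825 = 1358 px; one third is 452.67 px.
Crop height = 2352 − 1326 = 1026 px; one third is 342.00 px.
The bottom-right point is two-thirds across and two-thirds down within the crop:
x = 825 + 2 × 452.67 ≈ 1730; y = 1326 + 2 × 342.00 ≈ 2010.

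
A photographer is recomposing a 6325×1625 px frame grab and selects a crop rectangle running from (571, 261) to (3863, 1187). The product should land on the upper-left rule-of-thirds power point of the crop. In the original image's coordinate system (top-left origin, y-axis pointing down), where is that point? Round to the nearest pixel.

x = 1668 px, y = 570 px

Crop width = 3863 − 571 = 3292 px; one third is 1097.33 px.
Crop height = 1187 − 261 = 926 px; one third is 308.67 px.
The upper-left point is one-third across and one-third down within the crop:
x = 571 + 1 × 1097.33 ≈ 1668; y = 261 + 1 × 308.67 ≈ 570.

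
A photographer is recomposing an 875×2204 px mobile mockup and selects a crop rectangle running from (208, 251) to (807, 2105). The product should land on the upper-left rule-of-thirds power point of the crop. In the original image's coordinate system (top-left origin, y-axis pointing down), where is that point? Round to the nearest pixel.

x = 408 px, y = 869 px

Crop width = 807 − 208 = 599 px; one third is 199.67 px.
Crop height = 2105 − 251 = 1854 px; one third is 618.00 px.
The upper-left point is one-third across and one-third down within the crop:
x = 208 + 1 × 199.67 ≈ 408; y = 251 + 1 × 618.00 ≈ 869.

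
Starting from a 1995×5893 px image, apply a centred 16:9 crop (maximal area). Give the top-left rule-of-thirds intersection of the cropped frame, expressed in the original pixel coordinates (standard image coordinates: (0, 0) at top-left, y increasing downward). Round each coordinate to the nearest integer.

x = 665 px, y = 2759 px

1995/5893 < 16/9, so the 16:9 crop keeps the full width 1995 and trims height to 1995 × 9/16 = 1122.19 px.
Top offset = (5893 − 1122.19)/2 = 2385.41 px; left offset = 0.
Top-left is one-third across and one-third down within the crop:
x = 0.00 + 1 × 1995.00/3 ≈ 665; y = 2385.41 + 1 × 1122.19/3 ≈ 2759.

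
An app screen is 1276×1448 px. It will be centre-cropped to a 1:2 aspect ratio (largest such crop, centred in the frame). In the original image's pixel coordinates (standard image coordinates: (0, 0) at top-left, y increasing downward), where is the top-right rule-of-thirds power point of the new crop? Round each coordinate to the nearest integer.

x = 759 px, y = 483 px

1276/1448 > 1/2, so the 1:2 crop keeps the full height 1448 and trims width to 1448 × 1/2 = 724.00 px.
Left offset = (1276 − 724.00)/2 = 276.00 px; top offset = 0.
Top-right is two-thirds across and one-third down within the crop:
x = 276.00 + 2 × 724.00/3 ≈ 759; y = 0.00 + 1 × 1448.00/3 ≈ 483.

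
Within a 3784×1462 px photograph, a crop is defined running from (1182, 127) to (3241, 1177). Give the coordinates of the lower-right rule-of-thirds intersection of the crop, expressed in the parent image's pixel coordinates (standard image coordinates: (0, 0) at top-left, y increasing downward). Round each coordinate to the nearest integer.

Crop width = 3241 − 1182 = 2059 px; one third is 686.33 px.
Crop height = 1177 − 127 = 1050 px; one third is 350.00 px.
The lower-right point is two-thirds across and two-thirds down within the crop:
x = 1182 + 2 × 686.33 ≈ 2555; y = 127 + 2 × 350.00 ≈ 827.

x = 2555 px, y = 827 px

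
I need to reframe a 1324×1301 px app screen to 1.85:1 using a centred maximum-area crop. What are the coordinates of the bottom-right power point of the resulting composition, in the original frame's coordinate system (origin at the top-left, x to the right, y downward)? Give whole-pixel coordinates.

(883, 770)

1324/1301 < 1.85/1, so the 1.85:1 crop keeps the full width 1324 and trims height to 1324 × 1/1.85 = 715.68 px.
Top offset = (1301 − 715.68)/2 = 292.66 px; left offset = 0.
Bottom-right is two-thirds across and two-thirds down within the crop:
x = 0.00 + 2 × 1324.00/3 ≈ 883; y = 292.66 + 2 × 715.68/3 ≈ 770.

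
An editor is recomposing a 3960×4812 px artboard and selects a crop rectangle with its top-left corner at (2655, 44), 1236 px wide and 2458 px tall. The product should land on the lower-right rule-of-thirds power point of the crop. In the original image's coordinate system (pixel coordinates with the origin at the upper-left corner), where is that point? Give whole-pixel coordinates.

One third of the crop width 1236 is 412.00 px.
One third of the crop height 2458 is 819.33 px.
The lower-right point is two-thirds across and two-thirds down within the crop:
x = 2655 + 2 × 412.00 ≈ 3479; y = 44 + 2 × 819.33 ≈ 1683.

x = 3479 px, y = 1683 px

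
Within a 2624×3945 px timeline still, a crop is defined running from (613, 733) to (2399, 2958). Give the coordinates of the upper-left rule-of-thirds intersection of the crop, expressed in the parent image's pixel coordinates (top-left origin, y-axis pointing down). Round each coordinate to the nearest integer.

Crop width = 2399 − 613 = 1786 px; one third is 595.33 px.
Crop height = 2958 − 733 = 2225 px; one third is 741.67 px.
The upper-left point is one-third across and one-third down within the crop:
x = 613 + 1 × 595.33 ≈ 1208; y = 733 + 1 × 741.67 ≈ 1475.

x = 1208 px, y = 1475 px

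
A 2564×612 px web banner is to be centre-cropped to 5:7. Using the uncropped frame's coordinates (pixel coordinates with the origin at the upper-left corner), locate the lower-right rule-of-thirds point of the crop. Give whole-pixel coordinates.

2564/612 > 5/7, so the 5:7 crop keeps the full height 612 and trims width to 612 × 5/7 = 437.14 px.
Left offset = (2564 − 437.14)/2 = 1063.43 px; top offset = 0.
Lower-right is two-thirds across and two-thirds down within the crop:
x = 1063.43 + 2 × 437.14/3 ≈ 1355; y = 0.00 + 2 × 612.00/3 ≈ 408.

(1355, 408)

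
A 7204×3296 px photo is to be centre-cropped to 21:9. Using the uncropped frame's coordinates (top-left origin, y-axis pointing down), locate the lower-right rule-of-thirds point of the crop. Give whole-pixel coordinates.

7204/3296 < 21/9, so the 21:9 crop keeps the full width 7204 and trims height to 7204 × 9/21 = 3087.43 px.
Top offset = (3296 − 3087.43)/2 = 104.29 px; left offset = 0.
Lower-right is two-thirds across and two-thirds down within the crop:
x = 0.00 + 2 × 7204.00/3 ≈ 4803; y = 104.29 + 2 × 3087.43/3 ≈ 2163.

(4803, 2163)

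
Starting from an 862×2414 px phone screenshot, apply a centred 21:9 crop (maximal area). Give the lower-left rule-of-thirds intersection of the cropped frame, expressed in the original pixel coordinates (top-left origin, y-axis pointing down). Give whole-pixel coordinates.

862/2414 < 21/9, so the 21:9 crop keeps the full width 862 and trims height to 862 × 9/21 = 369.43 px.
Top offset = (2414 − 369.43)/2 = 1022.29 px; left offset = 0.
Lower-left is one-third across and two-thirds down within the crop:
x = 0.00 + 1 × 862.00/3 ≈ 287; y = 1022.29 + 2 × 369.43/3 ≈ 1269.

x = 287 px, y = 1269 px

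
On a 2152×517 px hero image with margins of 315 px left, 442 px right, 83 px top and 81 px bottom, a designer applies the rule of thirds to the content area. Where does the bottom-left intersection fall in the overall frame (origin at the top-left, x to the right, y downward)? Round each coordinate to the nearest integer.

x = 780 px, y = 318 px

Content width = 2152 − 315 − 442 = 1395 px; content height = 517 − 83 − 81 = 353 px.
Bottom-left is one-third across and two-thirds down within the content area.
x = 315 + 1 × 1395/3 = 315 + 465.00 ≈ 780
y = 83 + 2 × 353/3 = 83 + 235.33 ≈ 318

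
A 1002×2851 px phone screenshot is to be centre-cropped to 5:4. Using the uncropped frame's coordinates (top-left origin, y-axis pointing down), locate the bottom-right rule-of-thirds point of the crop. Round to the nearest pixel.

1002/2851 < 5/4, so the 5:4 crop keeps the full width 1002 and trims height to 1002 × 4/5 = 801.60 px.
Top offset = (2851 − 801.60)/2 = 1024.70 px; left offset = 0.
Bottom-right is two-thirds across and two-thirds down within the crop:
x = 0.00 + 2 × 1002.00/3 ≈ 668; y = 1024.70 + 2 × 801.60/3 ≈ 1559.

x = 668 px, y = 1559 px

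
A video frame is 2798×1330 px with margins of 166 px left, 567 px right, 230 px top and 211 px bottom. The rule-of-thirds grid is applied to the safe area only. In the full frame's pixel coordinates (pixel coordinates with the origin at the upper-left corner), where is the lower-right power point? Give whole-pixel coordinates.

Content width = 2798 − 166 − 567 = 2065 px; content height = 1330 − 230 − 211 = 889 px.
Lower-right is two-thirds across and two-thirds down within the safe area.
x = 166 + 2 × 2065/3 = 166 + 1376.67 ≈ 1543
y = 230 + 2 × 889/3 = 230 + 592.67 ≈ 823

x = 1543 px, y = 823 px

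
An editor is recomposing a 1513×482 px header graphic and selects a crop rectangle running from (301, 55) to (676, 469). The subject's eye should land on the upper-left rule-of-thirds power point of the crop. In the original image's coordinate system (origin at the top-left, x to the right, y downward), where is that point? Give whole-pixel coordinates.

x = 426 px, y = 193 px

Crop width = 676 − 301 = 375 px; one third is 125.00 px.
Crop height = 469 − 55 = 414 px; one third is 138.00 px.
The upper-left point is one-third across and one-third down within the crop:
x = 301 + 1 × 125.00 ≈ 426; y = 55 + 1 × 138.00 ≈ 193.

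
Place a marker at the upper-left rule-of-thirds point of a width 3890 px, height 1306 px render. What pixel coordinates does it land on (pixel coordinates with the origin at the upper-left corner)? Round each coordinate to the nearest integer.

The upper-left point sits one-third of the way across and one-third of the way down.
x = 1 × 3890/3 ≈ 1297; y = 1 × 1306/3 ≈ 435.

(1297, 435)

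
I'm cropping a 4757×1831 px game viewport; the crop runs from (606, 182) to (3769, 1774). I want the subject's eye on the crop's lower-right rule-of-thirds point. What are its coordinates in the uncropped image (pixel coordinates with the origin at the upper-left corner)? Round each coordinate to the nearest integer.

Crop width = 3769 − 606 = 3163 px; one third is 1054.33 px.
Crop height = 1774 − 182 = 1592 px; one third is 530.67 px.
The lower-right point is two-thirds across and two-thirds down within the crop:
x = 606 + 2 × 1054.33 ≈ 2715; y = 182 + 2 × 530.67 ≈ 1243.

x = 2715 px, y = 1243 px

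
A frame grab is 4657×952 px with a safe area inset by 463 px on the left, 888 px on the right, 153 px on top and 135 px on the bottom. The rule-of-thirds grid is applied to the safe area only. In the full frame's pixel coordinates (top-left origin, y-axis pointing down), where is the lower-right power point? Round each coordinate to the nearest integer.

Content width = 4657 − 463 − 888 = 3306 px; content height = 952 − 153 − 135 = 664 px.
Lower-right is two-thirds across and two-thirds down within the safe area.
x = 463 + 2 × 3306/3 = 463 + 2204.00 ≈ 2667
y = 153 + 2 × 664/3 = 153 + 442.67 ≈ 596

(2667, 596)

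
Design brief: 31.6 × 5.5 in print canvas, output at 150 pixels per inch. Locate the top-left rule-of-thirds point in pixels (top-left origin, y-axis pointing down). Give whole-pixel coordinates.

x = 1580 px, y = 275 px

In pixels the canvas is 31.6 × 150 = 4740 wide and 5.5 × 150 = 825 tall.
The top-left point is one-third across and one-third down:
x = 1 × 4740/3 ≈ 1580; y = 1 × 825/3 ≈ 275.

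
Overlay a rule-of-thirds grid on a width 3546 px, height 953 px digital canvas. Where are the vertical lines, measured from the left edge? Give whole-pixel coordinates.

3546 / 3 = 1182, so the vertical lines sit at one and two thirds of 3546.

1182 px and 2364 px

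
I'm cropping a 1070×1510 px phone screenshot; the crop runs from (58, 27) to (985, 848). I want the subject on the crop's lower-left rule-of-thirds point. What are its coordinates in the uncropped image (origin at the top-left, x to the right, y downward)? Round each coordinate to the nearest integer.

(367, 574)

Crop width = 985 − 58 = 927 px; one third is 309.00 px.
Crop height = 848 − 27 = 821 px; one third is 273.67 px.
The lower-left point is one-third across and two-thirds down within the crop:
x = 58 + 1 × 309.00 ≈ 367; y = 27 + 2 × 273.67 ≈ 574.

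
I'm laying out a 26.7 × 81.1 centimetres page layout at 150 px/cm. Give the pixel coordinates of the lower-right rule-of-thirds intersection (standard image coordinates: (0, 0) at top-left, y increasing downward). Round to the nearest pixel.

(2670, 8110)

In pixels the canvas is 26.7 × 150 = 4005 wide and 81.1 × 150 = 12165 tall.
The lower-right point is two-thirds across and two-thirds down:
x = 2 × 4005/3 ≈ 2670; y = 2 × 12165/3 ≈ 8110.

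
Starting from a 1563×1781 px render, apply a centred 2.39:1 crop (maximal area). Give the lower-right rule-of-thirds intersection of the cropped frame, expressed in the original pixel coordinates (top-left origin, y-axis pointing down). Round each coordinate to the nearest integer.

1563/1781 < 2.39/1, so the 2.39:1 crop keeps the full width 1563 and trims height to 1563 × 1/2.39 = 653.97 px.
Top offset = (1781 − 653.97)/2 = 563.51 px; left offset = 0.
Lower-right is two-thirds across and two-thirds down within the crop:
x = 0.00 + 2 × 1563.00/3 ≈ 1042; y = 563.51 + 2 × 653.97/3 ≈ 999.

x = 1042 px, y = 999 px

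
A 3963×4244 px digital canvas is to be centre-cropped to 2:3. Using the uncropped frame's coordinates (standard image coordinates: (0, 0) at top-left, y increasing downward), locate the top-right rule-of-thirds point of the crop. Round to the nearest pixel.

x = 2453 px, y = 1415 px

3963/4244 > 2/3, so the 2:3 crop keeps the full height 4244 and trims width to 4244 × 2/3 = 2829.33 px.
Left offset = (3963 − 2829.33)/2 = 566.83 px; top offset = 0.
Top-right is two-thirds across and one-third down within the crop:
x = 566.83 + 2 × 2829.33/3 ≈ 2453; y = 0.00 + 1 × 4244.00/3 ≈ 1415.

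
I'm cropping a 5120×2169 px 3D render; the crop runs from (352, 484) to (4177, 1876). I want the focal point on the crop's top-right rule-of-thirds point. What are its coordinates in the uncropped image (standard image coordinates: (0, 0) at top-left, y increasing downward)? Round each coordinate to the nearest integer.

Crop width = 4177 − 352 = 3825 px; one third is 1275.00 px.
Crop height = 1876 − 484 = 1392 px; one third is 464.00 px.
The top-right point is two-thirds across and one-third down within the crop:
x = 352 + 2 × 1275.00 ≈ 2902; y = 484 + 1 × 464.00 ≈ 948.

(2902, 948)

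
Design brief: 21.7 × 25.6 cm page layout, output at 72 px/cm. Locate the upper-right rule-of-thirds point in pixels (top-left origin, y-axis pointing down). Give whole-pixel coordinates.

(1042, 614)

In pixels the canvas is 21.7 × 72 = 1562.4 wide and 25.6 × 72 = 1843.2 tall.
The upper-right point is two-thirds across and one-third down:
x = 2 × 1562.4/3 ≈ 1042; y = 1 × 1843.2/3 ≈ 614.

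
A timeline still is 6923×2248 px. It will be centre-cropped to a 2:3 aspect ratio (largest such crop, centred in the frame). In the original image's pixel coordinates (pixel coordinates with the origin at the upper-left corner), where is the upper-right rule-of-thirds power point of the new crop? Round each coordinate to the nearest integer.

6923/2248 > 2/3, so the 2:3 crop keeps the full height 2248 and trims width to 2248 × 2/3 = 1498.67 px.
Left offset = (6923 − 1498.67)/2 = 2712.17 px; top offset = 0.
Upper-right is two-thirds across and one-third down within the crop:
x = 2712.17 + 2 × 1498.67/3 ≈ 3711; y = 0.00 + 1 × 2248.00/3 ≈ 749.

(3711, 749)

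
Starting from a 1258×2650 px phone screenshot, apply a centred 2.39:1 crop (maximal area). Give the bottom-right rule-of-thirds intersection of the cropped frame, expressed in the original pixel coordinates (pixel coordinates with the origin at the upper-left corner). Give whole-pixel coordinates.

1258/2650 < 2.39/1, so the 2.39:1 crop keeps the full width 1258 and trims height to 1258 × 1/2.39 = 526.36 px.
Top offset = (2650 − 526.36)/2 = 1061.82 px; left offset = 0.
Bottom-right is two-thirds across and two-thirds down within the crop:
x = 0.00 + 2 × 1258.00/3 ≈ 839; y = 1061.82 + 2 × 526.36/3 ≈ 1413.

(839, 1413)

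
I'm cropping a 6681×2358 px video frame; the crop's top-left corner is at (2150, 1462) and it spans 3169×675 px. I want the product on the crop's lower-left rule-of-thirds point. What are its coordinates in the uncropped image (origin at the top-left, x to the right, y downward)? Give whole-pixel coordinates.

One third of the crop width 3169 is 1056.33 px.
One third of the crop height 675 is 225.00 px.
The lower-left point is one-third across and two-thirds down within the crop:
x = 2150 + 1 × 1056.33 ≈ 3206; y = 1462 + 2 × 225.00 ≈ 1912.

x = 3206 px, y = 1912 px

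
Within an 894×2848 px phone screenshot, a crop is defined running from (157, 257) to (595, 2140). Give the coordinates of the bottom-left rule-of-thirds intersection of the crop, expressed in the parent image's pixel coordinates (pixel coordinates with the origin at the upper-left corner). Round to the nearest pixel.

Crop width = 595 − 157 = 438 px; one third is 146.00 px.
Crop height = 2140 − 257 = 1883 px; one third is 627.67 px.
The bottom-left point is one-third across and two-thirds down within the crop:
x = 157 + 1 × 146.00 ≈ 303; y = 257 + 2 × 627.67 ≈ 1512.

x = 303 px, y = 1512 px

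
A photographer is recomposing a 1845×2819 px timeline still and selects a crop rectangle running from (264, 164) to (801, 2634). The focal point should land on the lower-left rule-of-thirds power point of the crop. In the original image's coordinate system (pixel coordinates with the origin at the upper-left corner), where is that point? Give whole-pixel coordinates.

Crop width = 801 − 264 = 537 px; one third is 179.00 px.
Crop height = 2634 − 164 = 2470 px; one third is 823.33 px.
The lower-left point is one-third across and two-thirds down within the crop:
x = 264 + 1 × 179.00 ≈ 443; y = 164 + 2 × 823.33 ≈ 1811.

x = 443 px, y = 1811 px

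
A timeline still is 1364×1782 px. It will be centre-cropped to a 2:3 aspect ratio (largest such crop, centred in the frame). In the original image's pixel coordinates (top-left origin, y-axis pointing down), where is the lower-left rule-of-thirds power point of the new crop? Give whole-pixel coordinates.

1364/1782 > 2/3, so the 2:3 crop keeps the full height 1782 and trims width to 1782 × 2/3 = 1188.00 px.
Left offset = (1364 − 1188.00)/2 = 88.00 px; top offset = 0.
Lower-left is one-third across and two-thirds down within the crop:
x = 88.00 + 1 × 1188.00/3 ≈ 484; y = 0.00 + 2 × 1782.00/3 ≈ 1188.

(484, 1188)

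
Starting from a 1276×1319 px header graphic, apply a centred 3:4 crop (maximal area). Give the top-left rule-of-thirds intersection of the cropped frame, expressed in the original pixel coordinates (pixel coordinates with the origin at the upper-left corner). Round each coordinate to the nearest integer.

1276/1319 > 3/4, so the 3:4 crop keeps the full height 1319 and trims width to 1319 × 3/4 = 989.25 px.
Left offset = (1276 − 989.25)/2 = 143.38 px; top offset = 0.
Top-left is one-third across and one-third down within the crop:
x = 143.38 + 1 × 989.25/3 ≈ 473; y = 0.00 + 1 × 1319.00/3 ≈ 440.

x = 473 px, y = 440 px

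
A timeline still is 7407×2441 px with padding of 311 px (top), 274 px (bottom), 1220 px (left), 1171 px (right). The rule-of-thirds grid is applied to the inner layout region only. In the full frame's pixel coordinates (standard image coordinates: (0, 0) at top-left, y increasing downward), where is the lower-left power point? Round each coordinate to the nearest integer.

Content width = 7407 − 1220 − 1171 = 5016 px; content height = 2441 − 311 − 274 = 1856 px.
Lower-left is one-third across and two-thirds down within the inner layout region.
x = 1220 + 1 × 5016/3 = 1220 + 1672.00 ≈ 2892
y = 311 + 2 × 1856/3 = 311 + 1237.33 ≈ 1548

(2892, 1548)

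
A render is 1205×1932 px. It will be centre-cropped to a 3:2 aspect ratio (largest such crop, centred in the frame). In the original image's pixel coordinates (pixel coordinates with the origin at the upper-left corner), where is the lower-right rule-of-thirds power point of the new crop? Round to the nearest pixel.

x = 803 px, y = 1100 px

1205/1932 < 3/2, so the 3:2 crop keeps the full width 1205 and trims height to 1205 × 2/3 = 803.33 px.
Top offset = (1932 − 803.33)/2 = 564.33 px; left offset = 0.
Lower-right is two-thirds across and two-thirds down within the crop:
x = 0.00 + 2 × 1205.00/3 ≈ 803; y = 564.33 + 2 × 803.33/3 ≈ 1100.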